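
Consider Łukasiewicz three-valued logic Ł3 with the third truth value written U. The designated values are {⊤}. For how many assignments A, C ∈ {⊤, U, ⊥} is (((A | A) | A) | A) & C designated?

Designated under: (A=⊤, C=⊤).

1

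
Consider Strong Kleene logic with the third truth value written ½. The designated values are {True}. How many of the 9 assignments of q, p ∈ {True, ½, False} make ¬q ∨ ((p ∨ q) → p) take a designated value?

5

Of the 9 assignments, 5 give a value in {True}.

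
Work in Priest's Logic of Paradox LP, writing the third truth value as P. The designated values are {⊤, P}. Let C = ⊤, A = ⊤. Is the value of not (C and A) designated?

C and A = ⊤ and ⊤ = ⊤
not (C and A) = not ⊤ = ⊥
⊥ ∉ {⊤, P}.

No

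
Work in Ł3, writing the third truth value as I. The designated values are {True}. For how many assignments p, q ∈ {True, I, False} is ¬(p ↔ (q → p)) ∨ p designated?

4

Designated under: (p=True, q=True); (p=True, q=I); (p=True, q=False); (p=False, q=False).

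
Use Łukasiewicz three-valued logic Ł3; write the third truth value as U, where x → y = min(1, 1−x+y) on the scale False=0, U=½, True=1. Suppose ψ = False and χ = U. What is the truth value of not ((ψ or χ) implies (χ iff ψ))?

ψ or χ = False or U = U
χ iff ψ = U iff False = U  [1 − |½−0|]
(ψ or χ) implies (χ iff ψ) = U implies U = True
not ((ψ or χ) implies (χ iff ψ)) = not True = False

False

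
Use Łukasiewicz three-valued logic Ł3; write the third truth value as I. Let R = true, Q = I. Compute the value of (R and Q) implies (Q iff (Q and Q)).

R and Q = true and I = I
Q and Q = I and I = I
Q iff (Q and Q) = I iff I = true
(R and Q) implies (Q iff (Q and Q)) = I implies true = true

true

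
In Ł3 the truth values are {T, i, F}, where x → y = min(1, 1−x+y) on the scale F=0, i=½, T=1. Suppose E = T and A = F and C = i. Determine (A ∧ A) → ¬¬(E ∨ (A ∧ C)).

T

A ∧ A = F ∧ F = F
A ∧ C = F ∧ i = F
E ∨ (A ∧ C) = T ∨ F = T
¬(E ∨ (A ∧ C)) = ¬T = F
¬¬(E ∨ (A ∧ C)) = ¬F = T
(A ∧ A) → ¬¬(E ∨ (A ∧ C)) = F → T = T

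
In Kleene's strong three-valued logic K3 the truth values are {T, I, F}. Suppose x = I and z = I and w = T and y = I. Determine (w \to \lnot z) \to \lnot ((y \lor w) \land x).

\lnot z = \lnot I = I
w \to \lnot z = T \to I = I
y \lor w = I \lor T = T
(y \lor w) \land x = T \land I = I
\lnot ((y \lor w) \land x) = \lnot I = I
(w \to \lnot z) \to \lnot ((y \lor w) \land x) = I \to I = I

I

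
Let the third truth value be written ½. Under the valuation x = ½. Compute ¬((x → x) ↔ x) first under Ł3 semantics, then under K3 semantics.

In Ł3: x → x = ½ → ½ = True
(x → x) ↔ x = True ↔ ½ = ½
¬((x → x) ↔ x) = ¬½ = ½
In K3: x → x = ½ → ½ = ½  [¬½ ∨ ½]
(x → x) ↔ x = ½ ↔ ½ = ½
¬((x → x) ↔ x) = ¬½ = ½

½; ½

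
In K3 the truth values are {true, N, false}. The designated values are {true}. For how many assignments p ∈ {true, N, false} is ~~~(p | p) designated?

1

p=true: false ·
p=N: N ·
p=false: true ✓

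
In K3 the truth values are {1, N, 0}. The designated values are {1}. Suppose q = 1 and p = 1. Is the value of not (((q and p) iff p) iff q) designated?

No

q and p = 1 and 1 = 1
(q and p) iff p = 1 iff 1 = 1
((q and p) iff p) iff q = 1 iff 1 = 1
not (((q and p) iff p) iff q) = not 1 = 0
0 ∉ {1}.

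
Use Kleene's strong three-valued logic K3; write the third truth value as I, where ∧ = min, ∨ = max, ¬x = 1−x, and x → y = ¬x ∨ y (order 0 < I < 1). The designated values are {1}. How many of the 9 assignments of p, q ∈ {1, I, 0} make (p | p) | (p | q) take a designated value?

5

Of the 9 assignments, 5 give a value in {1}.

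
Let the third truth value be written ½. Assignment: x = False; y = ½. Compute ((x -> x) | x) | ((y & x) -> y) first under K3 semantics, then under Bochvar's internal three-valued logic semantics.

True; ½

In K3: x -> x = False -> False = True
(x -> x) | x = True | False = True
y & x = ½ & False = False
(y & x) -> y = False -> ½ = True  [~False | ½]
((x -> x) | x) | ((y & x) -> y) = True | True = True
In Bochvar's internal three-valued logic: x -> x = False -> False = True
(x -> x) | x = True | False = True
y & x = ½ & False = ½
(y & x) -> y = ½ -> ½ = ½  [any arg is the third value ⇒ result is the third value]
((x -> x) | x) | ((y & x) -> y) = True | ½ = ½
They differ because K3 and Bochvar's internal three-valued logic treat ½ differently under the binary connectives.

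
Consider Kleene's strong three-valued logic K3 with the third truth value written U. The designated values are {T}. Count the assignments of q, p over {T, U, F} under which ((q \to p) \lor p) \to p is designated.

4

Designated under: (q=T, p=T); (q=T, p=F); (q=U, p=T); (q=F, p=T).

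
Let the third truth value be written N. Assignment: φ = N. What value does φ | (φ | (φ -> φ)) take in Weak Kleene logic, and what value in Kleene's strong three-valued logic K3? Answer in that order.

N; N

In Weak Kleene logic: φ -> φ = N -> N = N  [any arg is the third value ⇒ result is the third value]
φ | (φ -> φ) = N | N = N
φ | (φ | (φ -> φ)) = N | N = N
In Kleene's strong three-valued logic K3: φ -> φ = N -> N = N
φ | (φ -> φ) = N | N = N
φ | (φ | (φ -> φ)) = N | N = N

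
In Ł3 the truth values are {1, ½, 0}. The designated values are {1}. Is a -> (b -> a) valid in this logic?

Yes

Every assignment of a, b over {1, ½, 0} gives a value in {1}.
In particular, with a=½, b=½: a -> (b -> a) = 1.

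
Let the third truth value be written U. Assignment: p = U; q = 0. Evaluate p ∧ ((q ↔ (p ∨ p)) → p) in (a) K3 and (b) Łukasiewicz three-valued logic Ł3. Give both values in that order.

In K3: p ∨ p = U ∨ U = U
q ↔ (p ∨ p) = 0 ↔ U = U
(q ↔ (p ∨ p)) → p = U → U = U
p ∧ ((q ↔ (p ∨ p)) → p) = U ∧ U = U
In Łukasiewicz three-valued logic Ł3: p ∨ p = U ∨ U = U
q ↔ (p ∨ p) = 0 ↔ U = U  [1 − |0−½|]
(q ↔ (p ∨ p)) → p = U → U = 1
p ∧ ((q ↔ (p ∨ p)) → p) = U ∧ 1 = U

U; U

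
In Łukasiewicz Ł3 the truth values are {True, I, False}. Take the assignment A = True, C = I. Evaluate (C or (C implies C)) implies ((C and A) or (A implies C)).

C implies C = I implies I = True  [min(1, 1−½+½)]
C or (C implies C) = I or True = True
C and A = I and True = I
A implies C = True implies I = I
(C and A) or (A implies C) = I or I = I
(C or (C implies C)) implies ((C and A) or (A implies C)) = True implies I = I

I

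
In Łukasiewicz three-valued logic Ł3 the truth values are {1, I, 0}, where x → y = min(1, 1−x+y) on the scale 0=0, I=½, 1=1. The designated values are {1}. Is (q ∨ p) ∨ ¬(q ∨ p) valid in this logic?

No

Countermodel: q=I, p=I gives I, which is not designated.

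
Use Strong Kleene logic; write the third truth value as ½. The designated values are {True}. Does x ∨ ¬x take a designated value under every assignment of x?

Countermodel: x=½ gives ½, which is not designated.

No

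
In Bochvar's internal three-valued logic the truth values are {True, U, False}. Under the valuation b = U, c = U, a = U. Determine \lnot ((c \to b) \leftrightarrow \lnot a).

U

c \to b = U \to U = U  [any arg is the third value ⇒ result is the third value]
\lnot a = \lnot U = U
(c \to b) \leftrightarrow \lnot a = U \leftrightarrow U = U
\lnot ((c \to b) \leftrightarrow \lnot a) = \lnot U = U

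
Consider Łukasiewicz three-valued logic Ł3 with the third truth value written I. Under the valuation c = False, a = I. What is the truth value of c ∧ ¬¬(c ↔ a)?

False

c ↔ a = False ↔ I = I  [1 − |0−½|]
¬(c ↔ a) = ¬I = I
¬¬(c ↔ a) = ¬I = I
c ∧ ¬¬(c ↔ a) = False ∧ I = False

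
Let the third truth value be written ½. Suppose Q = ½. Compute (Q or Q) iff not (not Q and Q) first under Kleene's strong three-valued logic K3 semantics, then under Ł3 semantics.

½; true

In Kleene's strong three-valued logic K3: Q or Q = ½ or ½ = ½
not Q = not ½ = ½
not Q and Q = ½ and ½ = ½
not (not Q and Q) = not ½ = ½
(Q or Q) iff not (not Q and Q) = ½ iff ½ = ½
In Ł3: Q or Q = ½ or ½ = ½
not Q = not ½ = ½
not Q and Q = ½ and ½ = ½
not (not Q and Q) = not ½ = ½
(Q or Q) iff not (not Q and Q) = ½ iff ½ = true
They differ because Kleene's strong three-valued logic K3 and Ł3 treat ½ differently under implication.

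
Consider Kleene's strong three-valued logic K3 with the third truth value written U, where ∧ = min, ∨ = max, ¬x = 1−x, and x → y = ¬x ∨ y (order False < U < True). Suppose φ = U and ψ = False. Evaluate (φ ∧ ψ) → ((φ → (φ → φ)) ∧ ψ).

φ ∧ ψ = U ∧ False = False
φ → φ = U → U = U
φ → (φ → φ) = U → U = U
(φ → (φ → φ)) ∧ ψ = U ∧ False = False
(φ ∧ ψ) → ((φ → (φ → φ)) ∧ ψ) = False → False = True

True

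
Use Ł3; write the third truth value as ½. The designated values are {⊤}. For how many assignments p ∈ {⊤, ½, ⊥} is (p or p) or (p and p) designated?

1

p=⊤: ⊤ ✓
p=½: ½ ·
p=⊥: ⊥ ·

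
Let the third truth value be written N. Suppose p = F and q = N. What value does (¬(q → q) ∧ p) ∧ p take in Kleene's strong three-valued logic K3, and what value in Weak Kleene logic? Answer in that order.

In Kleene's strong three-valued logic K3: q → q = N → N = N
¬(q → q) = ¬N = N
¬(q → q) ∧ p = N ∧ F = F
(¬(q → q) ∧ p) ∧ p = F ∧ F = F
In Weak Kleene logic: q → q = N → N = N  [any arg is the third value ⇒ result is the third value]
¬(q → q) = ¬N = N
¬(q → q) ∧ p = N ∧ F = N
(¬(q → q) ∧ p) ∧ p = N ∧ F = N
They differ because Kleene's strong three-valued logic K3 and Weak Kleene logic treat N differently under the binary connectives.

F; N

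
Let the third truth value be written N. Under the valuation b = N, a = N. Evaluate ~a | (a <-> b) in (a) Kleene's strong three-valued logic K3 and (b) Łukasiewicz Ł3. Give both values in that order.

N; true

In Kleene's strong three-valued logic K3: ~a = ~N = N
a <-> b = N <-> N = N
~a | (a <-> b) = N | N = N
In Łukasiewicz Ł3: ~a = ~N = N
a <-> b = N <-> N = true  [1 − |½−½|]
~a | (a <-> b) = N | true = true
They differ because Kleene's strong three-valued logic K3 and Łukasiewicz Ł3 treat N differently under implication.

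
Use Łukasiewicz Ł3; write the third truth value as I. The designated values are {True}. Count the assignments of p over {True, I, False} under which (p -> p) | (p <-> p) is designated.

3

p=True: True ✓
p=I: True ✓
p=False: True ✓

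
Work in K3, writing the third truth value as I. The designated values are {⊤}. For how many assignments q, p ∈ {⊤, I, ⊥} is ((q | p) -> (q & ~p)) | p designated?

Of the 9 assignments, 5 give a value in {⊤}.

5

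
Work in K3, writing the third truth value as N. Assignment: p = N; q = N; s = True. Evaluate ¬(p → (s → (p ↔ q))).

p ↔ q = N ↔ N = N
s → (p ↔ q) = True → N = N
p → (s → (p ↔ q)) = N → N = N
¬(p → (s → (p ↔ q))) = ¬N = N

N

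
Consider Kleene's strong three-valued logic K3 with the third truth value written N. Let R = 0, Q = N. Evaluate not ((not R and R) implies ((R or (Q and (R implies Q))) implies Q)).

0

not R = not 0 = 1
not R and R = 1 and 0 = 0
R implies Q = 0 implies N = 1  [not 0 or N]
Q and (R implies Q) = N and 1 = N
R or (Q and (R implies Q)) = 0 or N = N
(R or (Q and (R implies Q))) implies Q = N implies N = N
(not R and R) implies ((R or (Q and (R implies Q))) implies Q) = 0 implies N = 1
not ((not R and R) implies ((R or (Q and (R implies Q))) implies Q)) = not 1 = 0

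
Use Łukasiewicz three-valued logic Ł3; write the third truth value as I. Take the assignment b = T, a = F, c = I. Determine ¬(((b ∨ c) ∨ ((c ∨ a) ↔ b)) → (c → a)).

I

b ∨ c = T ∨ I = T
c ∨ a = I ∨ F = I
(c ∨ a) ↔ b = I ↔ T = I  [1 − |½−1|]
(b ∨ c) ∨ ((c ∨ a) ↔ b) = T ∨ I = T
c → a = I → F = I
((b ∨ c) ∨ ((c ∨ a) ↔ b)) → (c → a) = T → I = I
¬(((b ∨ c) ∨ ((c ∨ a) ↔ b)) → (c → a)) = ¬I = I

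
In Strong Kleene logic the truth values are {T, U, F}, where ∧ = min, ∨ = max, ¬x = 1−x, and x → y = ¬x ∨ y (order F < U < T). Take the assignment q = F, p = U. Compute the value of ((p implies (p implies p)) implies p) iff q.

p implies p = U implies U = U  [not U or U]
p implies (p implies p) = U implies U = U
(p implies (p implies p)) implies p = U implies U = U
((p implies (p implies p)) implies p) iff q = U iff F = U

U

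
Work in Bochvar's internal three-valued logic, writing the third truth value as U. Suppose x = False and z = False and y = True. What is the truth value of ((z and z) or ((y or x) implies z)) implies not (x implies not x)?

True

z and z = False and False = False
y or x = True or False = True
(y or x) implies z = True implies False = False
(z and z) or ((y or x) implies z) = False or False = False
not x = not False = True
x implies not x = False implies True = True
not (x implies not x) = not True = False
((z and z) or ((y or x) implies z)) implies not (x implies not x) = False implies False = True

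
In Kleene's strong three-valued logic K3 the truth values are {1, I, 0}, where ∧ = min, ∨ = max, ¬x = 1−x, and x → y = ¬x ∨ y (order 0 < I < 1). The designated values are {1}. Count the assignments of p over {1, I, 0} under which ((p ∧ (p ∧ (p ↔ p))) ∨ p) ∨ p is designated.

p=1: 1 ✓
p=I: I ·
p=0: 0 ·

1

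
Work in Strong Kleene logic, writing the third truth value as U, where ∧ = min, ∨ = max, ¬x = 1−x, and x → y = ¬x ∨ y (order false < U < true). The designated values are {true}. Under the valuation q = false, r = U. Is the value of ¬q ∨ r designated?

¬q = ¬false = true
¬q ∨ r = true ∨ U = true
true ∈ {true}.

Yes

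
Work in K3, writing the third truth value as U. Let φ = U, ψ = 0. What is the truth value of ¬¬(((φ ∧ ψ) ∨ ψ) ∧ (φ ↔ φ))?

0

φ ∧ ψ = U ∧ 0 = 0
(φ ∧ ψ) ∨ ψ = 0 ∨ 0 = 0
φ ↔ φ = U ↔ U = U
((φ ∧ ψ) ∨ ψ) ∧ (φ ↔ φ) = 0 ∧ U = 0
¬(((φ ∧ ψ) ∨ ψ) ∧ (φ ↔ φ)) = ¬0 = 1
¬¬(((φ ∧ ψ) ∨ ψ) ∧ (φ ↔ φ)) = ¬1 = 0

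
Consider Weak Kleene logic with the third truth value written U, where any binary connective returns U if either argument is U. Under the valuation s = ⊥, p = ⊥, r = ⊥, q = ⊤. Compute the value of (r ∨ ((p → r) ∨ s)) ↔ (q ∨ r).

p → r = ⊥ → ⊥ = ⊤
(p → r) ∨ s = ⊤ ∨ ⊥ = ⊤
r ∨ ((p → r) ∨ s) = ⊥ ∨ ⊤ = ⊤
q ∨ r = ⊤ ∨ ⊥ = ⊤
(r ∨ ((p → r) ∨ s)) ↔ (q ∨ r) = ⊤ ↔ ⊤ = ⊤

⊤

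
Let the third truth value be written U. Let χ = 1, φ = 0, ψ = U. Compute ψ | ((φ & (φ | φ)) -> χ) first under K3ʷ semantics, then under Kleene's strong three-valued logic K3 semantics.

U; 1

In K3ʷ: φ | φ = 0 | 0 = 0
φ & (φ | φ) = 0 & 0 = 0
(φ & (φ | φ)) -> χ = 0 -> 1 = 1
ψ | ((φ & (φ | φ)) -> χ) = U | 1 = U
In Kleene's strong three-valued logic K3: φ | φ = 0 | 0 = 0
φ & (φ | φ) = 0 & 0 = 0
(φ & (φ | φ)) -> χ = 0 -> 1 = 1
ψ | ((φ & (φ | φ)) -> χ) = U | 1 = 1
They differ because K3ʷ and Kleene's strong three-valued logic K3 treat U differently under the binary connectives.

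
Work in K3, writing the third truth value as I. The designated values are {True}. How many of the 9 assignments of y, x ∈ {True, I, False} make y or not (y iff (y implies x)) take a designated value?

Of the 9 assignments, 6 give a value in {True}.

6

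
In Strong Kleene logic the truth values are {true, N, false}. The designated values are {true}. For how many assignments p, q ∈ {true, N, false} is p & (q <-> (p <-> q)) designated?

2

Designated under: (p=true, q=true); (p=true, q=false).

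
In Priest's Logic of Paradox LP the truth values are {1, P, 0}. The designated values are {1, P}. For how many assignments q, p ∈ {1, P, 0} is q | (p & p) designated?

8

Of the 9 assignments, 8 give a value in {1, P}.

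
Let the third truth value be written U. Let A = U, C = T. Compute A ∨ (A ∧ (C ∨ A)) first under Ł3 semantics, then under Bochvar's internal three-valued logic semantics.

In Ł3: C ∨ A = T ∨ U = T
A ∧ (C ∨ A) = U ∧ T = U
A ∨ (A ∧ (C ∨ A)) = U ∨ U = U
In Bochvar's internal three-valued logic: C ∨ A = T ∨ U = U
A ∧ (C ∨ A) = U ∧ U = U
A ∨ (A ∧ (C ∨ A)) = U ∨ U = U

U; U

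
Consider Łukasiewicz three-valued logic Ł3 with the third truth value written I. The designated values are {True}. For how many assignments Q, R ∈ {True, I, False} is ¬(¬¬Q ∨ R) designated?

1

Designated under: (Q=False, R=False).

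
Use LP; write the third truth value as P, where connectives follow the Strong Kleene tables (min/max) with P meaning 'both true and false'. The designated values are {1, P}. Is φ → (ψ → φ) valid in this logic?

Every assignment of φ, ψ over {1, P, 0} gives a value in {1, P}.
In particular, with φ=P, ψ=P: φ → (ψ → φ) = P.

Yes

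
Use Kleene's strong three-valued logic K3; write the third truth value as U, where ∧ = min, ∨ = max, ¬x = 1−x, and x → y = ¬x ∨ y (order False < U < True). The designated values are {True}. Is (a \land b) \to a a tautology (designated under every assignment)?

No

Countermodel: a=U, b=True gives U, which is not designated.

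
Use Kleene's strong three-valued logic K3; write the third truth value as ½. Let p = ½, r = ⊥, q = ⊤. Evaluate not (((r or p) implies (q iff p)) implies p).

r or p = ⊥ or ½ = ½
q iff p = ⊤ iff ½ = ½
(r or p) implies (q iff p) = ½ implies ½ = ½  [not ½ or ½]
((r or p) implies (q iff p)) implies p = ½ implies ½ = ½
not (((r or p) implies (q iff p)) implies p) = not ½ = ½

½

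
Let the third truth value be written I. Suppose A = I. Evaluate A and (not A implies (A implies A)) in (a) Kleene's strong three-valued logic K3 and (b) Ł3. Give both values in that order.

I; I

In Kleene's strong three-valued logic K3: not A = not I = I
A implies A = I implies I = I  [not I or I]
not A implies (A implies A) = I implies I = I
A and (not A implies (A implies A)) = I and I = I
In Ł3: not A = not I = I
A implies A = I implies I = 1  [min(1, 1−½+½)]
not A implies (A implies A) = I implies 1 = 1
A and (not A implies (A implies A)) = I and 1 = I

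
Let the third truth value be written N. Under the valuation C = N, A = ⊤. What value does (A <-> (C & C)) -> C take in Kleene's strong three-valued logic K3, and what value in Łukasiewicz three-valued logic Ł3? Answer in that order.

N; ⊤

In Kleene's strong three-valued logic K3: C & C = N & N = N
A <-> (C & C) = ⊤ <-> N = N
(A <-> (C & C)) -> C = N -> N = N
In Łukasiewicz three-valued logic Ł3: C & C = N & N = N
A <-> (C & C) = ⊤ <-> N = N  [1 − |1−½|]
(A <-> (C & C)) -> C = N -> N = ⊤
They differ because Kleene's strong three-valued logic K3 and Łukasiewicz three-valued logic Ł3 treat N differently under implication.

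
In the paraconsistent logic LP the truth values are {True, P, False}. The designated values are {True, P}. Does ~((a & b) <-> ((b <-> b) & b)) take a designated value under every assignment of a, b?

Countermodel: a=True, b=True gives False, which is not designated.

No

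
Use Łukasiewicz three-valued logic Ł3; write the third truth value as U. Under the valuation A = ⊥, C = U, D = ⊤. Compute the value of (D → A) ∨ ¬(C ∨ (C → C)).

D → A = ⊤ → ⊥ = ⊥
C → C = U → U = ⊤  [min(1, 1−½+½)]
C ∨ (C → C) = U ∨ ⊤ = ⊤
¬(C ∨ (C → C)) = ¬⊤ = ⊥
(D → A) ∨ ¬(C ∨ (C → C)) = ⊥ ∨ ⊥ = ⊥

⊥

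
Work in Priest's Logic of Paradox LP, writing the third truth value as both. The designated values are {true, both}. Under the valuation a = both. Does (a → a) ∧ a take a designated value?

Yes

a → a = both → both = both  [¬both ∨ both]
(a → a) ∧ a = both ∧ both = both
both ∈ {true, both}.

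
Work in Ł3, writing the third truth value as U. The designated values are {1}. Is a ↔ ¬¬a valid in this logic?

Yes

Every assignment of a over {1, U, 0} gives a value in {1}.
In particular, with a=U: a ↔ ¬¬a = 1.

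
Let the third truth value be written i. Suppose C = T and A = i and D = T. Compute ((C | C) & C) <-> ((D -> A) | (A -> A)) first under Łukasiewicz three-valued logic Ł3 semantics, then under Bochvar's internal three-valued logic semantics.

T; i

In Łukasiewicz three-valued logic Ł3: C | C = T | T = T
(C | C) & C = T & T = T
D -> A = T -> i = i
A -> A = i -> i = T
(D -> A) | (A -> A) = i | T = T
((C | C) & C) <-> ((D -> A) | (A -> A)) = T <-> T = T
In Bochvar's internal three-valued logic: C | C = T | T = T
(C | C) & C = T & T = T
D -> A = T -> i = i
A -> A = i -> i = i
(D -> A) | (A -> A) = i | i = i
((C | C) & C) <-> ((D -> A) | (A -> A)) = T <-> i = i
They differ because Łukasiewicz three-valued logic Ł3 and Bochvar's internal three-valued logic treat i differently under the binary connectives.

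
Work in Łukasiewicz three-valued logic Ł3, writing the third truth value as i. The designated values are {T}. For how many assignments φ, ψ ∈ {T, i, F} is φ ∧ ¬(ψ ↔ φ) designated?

Designated under: (φ=T, ψ=F).

1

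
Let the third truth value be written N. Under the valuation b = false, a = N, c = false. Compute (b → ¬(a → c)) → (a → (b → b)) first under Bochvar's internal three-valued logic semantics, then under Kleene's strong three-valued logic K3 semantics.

N; true

In Bochvar's internal three-valued logic: a → c = N → false = N
¬(a → c) = ¬N = N
b → ¬(a → c) = false → N = N
b → b = false → false = true
a → (b → b) = N → true = N
(b → ¬(a → c)) → (a → (b → b)) = N → N = N
In Kleene's strong three-valued logic K3: a → c = N → false = N  [¬N ∨ false]
¬(a → c) = ¬N = N
b → ¬(a → c) = false → N = true
b → b = false → false = true
a → (b → b) = N → true = true
(b → ¬(a → c)) → (a → (b → b)) = true → true = true
They differ because Bochvar's internal three-valued logic and Kleene's strong three-valued logic K3 treat N differently under the binary connectives.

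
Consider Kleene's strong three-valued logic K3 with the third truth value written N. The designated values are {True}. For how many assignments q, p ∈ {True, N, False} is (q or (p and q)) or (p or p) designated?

Of the 9 assignments, 5 give a value in {True}.

5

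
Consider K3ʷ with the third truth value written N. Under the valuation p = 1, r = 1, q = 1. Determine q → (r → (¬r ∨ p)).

¬r = ¬1 = 0
¬r ∨ p = 0 ∨ 1 = 1
r → (¬r ∨ p) = 1 → 1 = 1
q → (r → (¬r ∨ p)) = 1 → 1 = 1

1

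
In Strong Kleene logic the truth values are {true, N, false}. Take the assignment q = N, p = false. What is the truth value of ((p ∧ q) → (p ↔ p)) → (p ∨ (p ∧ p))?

p ∧ q = false ∧ N = false
p ↔ p = false ↔ false = true
(p ∧ q) → (p ↔ p) = false → true = true
p ∧ p = false ∧ false = false
p ∨ (p ∧ p) = false ∨ false = false
((p ∧ q) → (p ↔ p)) → (p ∨ (p ∧ p)) = true → false = false

false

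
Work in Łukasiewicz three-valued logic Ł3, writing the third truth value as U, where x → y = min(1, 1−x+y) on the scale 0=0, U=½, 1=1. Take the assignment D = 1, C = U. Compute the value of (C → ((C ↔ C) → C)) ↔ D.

1

C ↔ C = U ↔ U = 1  [1 − |½−½|]
(C ↔ C) → C = 1 → U = U
C → ((C ↔ C) → C) = U → U = 1
(C → ((C ↔ C) → C)) ↔ D = 1 ↔ 1 = 1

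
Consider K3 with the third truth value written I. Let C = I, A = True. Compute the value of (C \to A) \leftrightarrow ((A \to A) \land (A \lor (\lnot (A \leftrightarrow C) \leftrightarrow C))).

C \to A = I \to True = True  [\lnot I \lor True]
A \to A = True \to True = True
A \leftrightarrow C = True \leftrightarrow I = I
\lnot (A \leftrightarrow C) = \lnot I = I
\lnot (A \leftrightarrow C) \leftrightarrow C = I \leftrightarrow I = I
A \lor (\lnot (A \leftrightarrow C) \leftrightarrow C) = True \lor I = True
(A \to A) \land (A \lor (\lnot (A \leftrightarrow C) \leftrightarrow C)) = True \land True = True
(C \to A) \leftrightarrow ((A \to A) \land (A \lor (\lnot (A \leftrightarrow C) \leftrightarrow C))) = True \leftrightarrow True = True

True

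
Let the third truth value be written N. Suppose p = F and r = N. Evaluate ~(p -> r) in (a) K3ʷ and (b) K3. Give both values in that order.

N; F

In K3ʷ: p -> r = F -> N = N  [any arg is the third value ⇒ result is the third value]
~(p -> r) = ~N = N
In K3: p -> r = F -> N = T
~(p -> r) = ~T = F
They differ because K3ʷ and K3 treat N differently under the binary connectives.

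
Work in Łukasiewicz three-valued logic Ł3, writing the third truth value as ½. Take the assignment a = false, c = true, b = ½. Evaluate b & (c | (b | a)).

½

b | a = ½ | false = ½
c | (b | a) = true | ½ = true
b & (c | (b | a)) = ½ & true = ½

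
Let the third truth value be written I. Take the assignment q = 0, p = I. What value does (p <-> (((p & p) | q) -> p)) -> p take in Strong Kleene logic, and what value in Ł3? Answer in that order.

In Strong Kleene logic: p & p = I & I = I
(p & p) | q = I | 0 = I
((p & p) | q) -> p = I -> I = I  [~I | I]
p <-> (((p & p) | q) -> p) = I <-> I = I
(p <-> (((p & p) | q) -> p)) -> p = I -> I = I
In Ł3: p & p = I & I = I
(p & p) | q = I | 0 = I
((p & p) | q) -> p = I -> I = 1
p <-> (((p & p) | q) -> p) = I <-> 1 = I
(p <-> (((p & p) | q) -> p)) -> p = I -> I = 1
They differ because Strong Kleene logic and Ł3 treat I differently under implication.

I; 1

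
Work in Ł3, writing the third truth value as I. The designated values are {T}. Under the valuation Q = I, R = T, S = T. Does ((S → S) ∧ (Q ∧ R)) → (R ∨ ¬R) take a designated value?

Yes

S → S = T → T = T
Q ∧ R = I ∧ T = I
(S → S) ∧ (Q ∧ R) = T ∧ I = I
¬R = ¬T = F
R ∨ ¬R = T ∨ F = T
((S → S) ∧ (Q ∧ R)) → (R ∨ ¬R) = I → T = T  [min(1, 1−½+1)]
T ∈ {T}.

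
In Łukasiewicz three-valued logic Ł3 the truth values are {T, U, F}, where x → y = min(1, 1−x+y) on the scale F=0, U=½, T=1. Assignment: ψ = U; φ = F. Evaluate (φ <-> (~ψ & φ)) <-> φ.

~ψ = ~U = U
~ψ & φ = U & F = F
φ <-> (~ψ & φ) = F <-> F = T
(φ <-> (~ψ & φ)) <-> φ = T <-> F = F

F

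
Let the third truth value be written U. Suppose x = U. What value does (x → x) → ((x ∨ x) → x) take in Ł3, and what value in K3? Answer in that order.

T; U

In Ł3: x → x = U → U = T  [min(1, 1−½+½)]
x ∨ x = U ∨ U = U
(x ∨ x) → x = U → U = T
(x → x) → ((x ∨ x) → x) = T → T = T
In K3: x → x = U → U = U  [¬U ∨ U]
x ∨ x = U ∨ U = U
(x ∨ x) → x = U → U = U
(x → x) → ((x ∨ x) → x) = U → U = U
They differ because Ł3 and K3 treat U differently under implication.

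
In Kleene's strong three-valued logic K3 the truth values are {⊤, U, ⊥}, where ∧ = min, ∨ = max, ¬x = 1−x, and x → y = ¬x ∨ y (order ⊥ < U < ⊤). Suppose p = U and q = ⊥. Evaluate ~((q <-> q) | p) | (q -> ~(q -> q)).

q <-> q = ⊥ <-> ⊥ = ⊤
(q <-> q) | p = ⊤ | U = ⊤
~((q <-> q) | p) = ~⊤ = ⊥
q -> q = ⊥ -> ⊥ = ⊤
~(q -> q) = ~⊤ = ⊥
q -> ~(q -> q) = ⊥ -> ⊥ = ⊤
~((q <-> q) | p) | (q -> ~(q -> q)) = ⊥ | ⊤ = ⊤

⊤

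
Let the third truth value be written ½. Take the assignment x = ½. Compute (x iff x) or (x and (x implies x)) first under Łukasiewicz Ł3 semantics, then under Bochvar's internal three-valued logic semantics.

In Łukasiewicz Ł3: x iff x = ½ iff ½ = true  [1 − |½−½|]
x implies x = ½ implies ½ = true
x and (x implies x) = ½ and true = ½
(x iff x) or (x and (x implies x)) = true or ½ = true
In Bochvar's internal three-valued logic: x iff x = ½ iff ½ = ½
x implies x = ½ implies ½ = ½  [any arg is the third value ⇒ result is the third value]
x and (x implies x) = ½ and ½ = ½
(x iff x) or (x and (x implies x)) = ½ or ½ = ½
They differ because Łukasiewicz Ł3 and Bochvar's internal three-valued logic treat ½ differently under the binary connectives.

true; ½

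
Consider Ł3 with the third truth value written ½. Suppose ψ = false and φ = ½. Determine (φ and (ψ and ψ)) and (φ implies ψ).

false

ψ and ψ = false and false = false
φ and (ψ and ψ) = ½ and false = false
φ implies ψ = ½ implies false = ½  [min(1, 1−½+0)]
(φ and (ψ and ψ)) and (φ implies ψ) = false and ½ = false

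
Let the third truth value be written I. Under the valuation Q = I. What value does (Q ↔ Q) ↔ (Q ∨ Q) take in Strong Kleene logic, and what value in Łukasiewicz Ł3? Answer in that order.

In Strong Kleene logic: Q ↔ Q = I ↔ I = I
Q ∨ Q = I ∨ I = I
(Q ↔ Q) ↔ (Q ∨ Q) = I ↔ I = I
In Łukasiewicz Ł3: Q ↔ Q = I ↔ I = 1  [1 − |½−½|]
Q ∨ Q = I ∨ I = I
(Q ↔ Q) ↔ (Q ∨ Q) = 1 ↔ I = I

I; I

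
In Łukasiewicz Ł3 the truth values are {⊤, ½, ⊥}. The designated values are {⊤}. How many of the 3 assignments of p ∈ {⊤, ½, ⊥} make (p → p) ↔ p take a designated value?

1

p=⊤: ⊤ ✓
p=½: ½ ·
p=⊥: ⊥ ·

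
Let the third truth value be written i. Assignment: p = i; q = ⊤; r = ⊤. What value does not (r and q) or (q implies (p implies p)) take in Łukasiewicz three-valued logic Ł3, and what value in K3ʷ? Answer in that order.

⊤; i

In Łukasiewicz three-valued logic Ł3: r and q = ⊤ and ⊤ = ⊤
not (r and q) = not ⊤ = ⊥
p implies p = i implies i = ⊤  [min(1, 1−½+½)]
q implies (p implies p) = ⊤ implies ⊤ = ⊤
not (r and q) or (q implies (p implies p)) = ⊥ or ⊤ = ⊤
In K3ʷ: r and q = ⊤ and ⊤ = ⊤
not (r and q) = not ⊤ = ⊥
p implies p = i implies i = i  [any arg is the third value ⇒ result is the third value]
q implies (p implies p) = ⊤ implies i = i
not (r and q) or (q implies (p implies p)) = ⊥ or i = i
They differ because Łukasiewicz three-valued logic Ł3 and K3ʷ treat i differently under the binary connectives.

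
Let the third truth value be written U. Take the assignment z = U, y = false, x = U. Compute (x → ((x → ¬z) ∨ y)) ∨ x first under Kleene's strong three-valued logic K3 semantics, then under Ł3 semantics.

U; true

In Kleene's strong three-valued logic K3: ¬z = ¬U = U
x → ¬z = U → U = U  [¬U ∨ U]
(x → ¬z) ∨ y = U ∨ false = U
x → ((x → ¬z) ∨ y) = U → U = U
(x → ((x → ¬z) ∨ y)) ∨ x = U ∨ U = U
In Ł3: ¬z = ¬U = U
x → ¬z = U → U = true  [min(1, 1−½+½)]
(x → ¬z) ∨ y = true ∨ false = true
x → ((x → ¬z) ∨ y) = U → true = true
(x → ((x → ¬z) ∨ y)) ∨ x = true ∨ U = true
They differ because Kleene's strong three-valued logic K3 and Ł3 treat U differently under implication.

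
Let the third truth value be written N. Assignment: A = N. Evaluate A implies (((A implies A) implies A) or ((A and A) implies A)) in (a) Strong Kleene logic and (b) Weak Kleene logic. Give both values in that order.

In Strong Kleene logic: A implies A = N implies N = N  [not N or N]
(A implies A) implies A = N implies N = N
A and A = N and N = N
(A and A) implies A = N implies N = N
((A implies A) implies A) or ((A and A) implies A) = N or N = N
A implies (((A implies A) implies A) or ((A and A) implies A)) = N implies N = N
In Weak Kleene logic: A implies A = N implies N = N  [any arg is the third value ⇒ result is the third value]
(A implies A) implies A = N implies N = N
A and A = N and N = N
(A and A) implies A = N implies N = N
((A implies A) implies A) or ((A and A) implies A) = N or N = N
A implies (((A implies A) implies A) or ((A and A) implies A)) = N implies N = N

N; N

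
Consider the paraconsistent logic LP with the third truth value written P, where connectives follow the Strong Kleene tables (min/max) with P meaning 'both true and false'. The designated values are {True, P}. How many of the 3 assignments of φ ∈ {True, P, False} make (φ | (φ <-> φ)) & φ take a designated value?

φ=True: True ✓
φ=P: P ✓
φ=False: False ·

2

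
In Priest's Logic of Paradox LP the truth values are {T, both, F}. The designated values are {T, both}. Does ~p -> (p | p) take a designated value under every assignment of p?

No

Countermodel: p=F gives F, which is not designated.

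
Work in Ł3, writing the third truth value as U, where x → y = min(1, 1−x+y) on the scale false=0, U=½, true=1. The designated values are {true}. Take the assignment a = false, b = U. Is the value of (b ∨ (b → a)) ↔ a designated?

b → a = U → false = U  [min(1, 1−½+0)]
b ∨ (b → a) = U ∨ U = U
(b ∨ (b → a)) ↔ a = U ↔ false = U
U ∉ {true}.

No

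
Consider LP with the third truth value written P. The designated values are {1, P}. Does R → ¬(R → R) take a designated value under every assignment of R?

Countermodel: R=1 gives 0, which is not designated.

No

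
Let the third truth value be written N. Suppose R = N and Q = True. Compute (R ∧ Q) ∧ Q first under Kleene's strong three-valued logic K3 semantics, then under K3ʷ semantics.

N; N

In Kleene's strong three-valued logic K3: R ∧ Q = N ∧ True = N
(R ∧ Q) ∧ Q = N ∧ True = N
In K3ʷ: R ∧ Q = N ∧ True = N
(R ∧ Q) ∧ Q = N ∧ True = N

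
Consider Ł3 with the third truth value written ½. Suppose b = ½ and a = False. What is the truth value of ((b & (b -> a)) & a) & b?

False

b -> a = ½ -> False = ½  [min(1, 1−½+0)]
b & (b -> a) = ½ & ½ = ½
(b & (b -> a)) & a = ½ & False = False
((b & (b -> a)) & a) & b = False & ½ = False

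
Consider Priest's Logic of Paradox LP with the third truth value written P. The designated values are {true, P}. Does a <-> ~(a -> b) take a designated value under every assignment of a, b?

Countermodel: a=true, b=true gives false, which is not designated.

No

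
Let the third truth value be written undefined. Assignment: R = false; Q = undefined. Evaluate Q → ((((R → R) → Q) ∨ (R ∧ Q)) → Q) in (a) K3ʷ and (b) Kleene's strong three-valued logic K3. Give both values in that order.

undefined; undefined

In K3ʷ: R → R = false → false = true
(R → R) → Q = true → undefined = undefined
R ∧ Q = false ∧ undefined = undefined
((R → R) → Q) ∨ (R ∧ Q) = undefined ∨ undefined = undefined
(((R → R) → Q) ∨ (R ∧ Q)) → Q = undefined → undefined = undefined
Q → ((((R → R) → Q) ∨ (R ∧ Q)) → Q) = undefined → undefined = undefined
In Kleene's strong three-valued logic K3: R → R = false → false = true
(R → R) → Q = true → undefined = undefined  [¬true ∨ undefined]
R ∧ Q = false ∧ undefined = false
((R → R) → Q) ∨ (R ∧ Q) = undefined ∨ false = undefined
(((R → R) → Q) ∨ (R ∧ Q)) → Q = undefined → undefined = undefined
Q → ((((R → R) → Q) ∨ (R ∧ Q)) → Q) = undefined → undefined = undefined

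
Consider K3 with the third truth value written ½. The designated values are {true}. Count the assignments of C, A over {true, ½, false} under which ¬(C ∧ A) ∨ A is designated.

Of the 9 assignments, 7 give a value in {true}.

7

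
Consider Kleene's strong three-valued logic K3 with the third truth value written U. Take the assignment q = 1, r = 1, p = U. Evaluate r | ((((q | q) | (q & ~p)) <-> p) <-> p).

q | q = 1 | 1 = 1
~p = ~U = U
q & ~p = 1 & U = U
(q | q) | (q & ~p) = 1 | U = 1
((q | q) | (q & ~p)) <-> p = 1 <-> U = U
(((q | q) | (q & ~p)) <-> p) <-> p = U <-> U = U
r | ((((q | q) | (q & ~p)) <-> p) <-> p) = 1 | U = 1

1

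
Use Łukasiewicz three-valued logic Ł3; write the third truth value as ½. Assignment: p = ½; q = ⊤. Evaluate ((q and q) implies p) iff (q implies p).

⊤

q and q = ⊤ and ⊤ = ⊤
(q and q) implies p = ⊤ implies ½ = ½  [min(1, 1−1+½)]
q implies p = ⊤ implies ½ = ½
((q and q) implies p) iff (q implies p) = ½ iff ½ = ⊤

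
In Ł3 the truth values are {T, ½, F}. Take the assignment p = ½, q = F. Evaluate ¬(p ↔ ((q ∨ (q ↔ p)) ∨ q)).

q ↔ p = F ↔ ½ = ½  [1 − |0−½|]
q ∨ (q ↔ p) = F ∨ ½ = ½
(q ∨ (q ↔ p)) ∨ q = ½ ∨ F = ½
p ↔ ((q ∨ (q ↔ p)) ∨ q) = ½ ↔ ½ = T
¬(p ↔ ((q ∨ (q ↔ p)) ∨ q)) = ¬T = F

F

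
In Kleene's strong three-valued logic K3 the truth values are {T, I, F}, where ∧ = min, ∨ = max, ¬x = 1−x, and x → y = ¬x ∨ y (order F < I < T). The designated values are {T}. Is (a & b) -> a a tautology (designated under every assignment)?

No

Countermodel: a=I, b=T gives I, which is not designated.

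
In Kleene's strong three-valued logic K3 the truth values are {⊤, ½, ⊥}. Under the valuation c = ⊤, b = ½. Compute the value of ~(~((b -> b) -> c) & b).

⊤

b -> b = ½ -> ½ = ½
(b -> b) -> c = ½ -> ⊤ = ⊤
~((b -> b) -> c) = ~⊤ = ⊥
~((b -> b) -> c) & b = ⊥ & ½ = ⊥
~(~((b -> b) -> c) & b) = ~⊥ = ⊤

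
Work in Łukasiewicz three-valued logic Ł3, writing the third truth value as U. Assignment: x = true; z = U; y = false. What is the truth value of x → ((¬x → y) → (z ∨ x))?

true

¬x = ¬true = false
¬x → y = false → false = true
z ∨ x = U ∨ true = true
(¬x → y) → (z ∨ x) = true → true = true
x → ((¬x → y) → (z ∨ x)) = true → true = true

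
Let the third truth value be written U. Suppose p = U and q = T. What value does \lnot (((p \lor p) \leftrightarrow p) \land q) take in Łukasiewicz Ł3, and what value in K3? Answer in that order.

In Łukasiewicz Ł3: p \lor p = U \lor U = U
(p \lor p) \leftrightarrow p = U \leftrightarrow U = T  [1 − |½−½|]
((p \lor p) \leftrightarrow p) \land q = T \land T = T
\lnot (((p \lor p) \leftrightarrow p) \land q) = \lnot T = F
In K3: p \lor p = U \lor U = U
(p \lor p) \leftrightarrow p = U \leftrightarrow U = U
((p \lor p) \leftrightarrow p) \land q = U \land T = U
\lnot (((p \lor p) \leftrightarrow p) \land q) = \lnot U = U
They differ because Łukasiewicz Ł3 and K3 treat U differently under implication.

F; U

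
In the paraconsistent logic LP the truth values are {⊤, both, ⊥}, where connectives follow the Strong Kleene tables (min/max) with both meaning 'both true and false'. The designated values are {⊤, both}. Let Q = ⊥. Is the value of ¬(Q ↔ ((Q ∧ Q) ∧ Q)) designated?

No

Q ∧ Q = ⊥ ∧ ⊥ = ⊥
(Q ∧ Q) ∧ Q = ⊥ ∧ ⊥ = ⊥
Q ↔ ((Q ∧ Q) ∧ Q) = ⊥ ↔ ⊥ = ⊤
¬(Q ↔ ((Q ∧ Q) ∧ Q)) = ¬⊤ = ⊥
⊥ ∉ {⊤, both}.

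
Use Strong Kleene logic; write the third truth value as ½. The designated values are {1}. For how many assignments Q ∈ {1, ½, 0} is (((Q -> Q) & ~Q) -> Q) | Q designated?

1

Q=1: 1 ✓
Q=½: ½ ·
Q=0: 0 ·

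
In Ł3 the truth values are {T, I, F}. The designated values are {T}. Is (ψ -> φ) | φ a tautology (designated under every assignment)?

No

Countermodel: ψ=T, φ=I gives I, which is not designated.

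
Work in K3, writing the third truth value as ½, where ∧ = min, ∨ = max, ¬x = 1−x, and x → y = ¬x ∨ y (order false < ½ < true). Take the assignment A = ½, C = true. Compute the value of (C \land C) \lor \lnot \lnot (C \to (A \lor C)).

true

C \land C = true \land true = true
A \lor C = ½ \lor true = true
C \to (A \lor C) = true \to true = true
\lnot (C \to (A \lor C)) = \lnot true = false
\lnot \lnot (C \to (A \lor C)) = \lnot false = true
(C \land C) \lor \lnot \lnot (C \to (A \lor C)) = true \lor true = true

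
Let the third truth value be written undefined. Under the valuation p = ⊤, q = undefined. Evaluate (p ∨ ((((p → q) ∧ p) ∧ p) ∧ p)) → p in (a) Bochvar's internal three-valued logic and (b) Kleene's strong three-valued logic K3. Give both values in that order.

In Bochvar's internal three-valued logic: p → q = ⊤ → undefined = undefined
(p → q) ∧ p = undefined ∧ ⊤ = undefined
((p → q) ∧ p) ∧ p = undefined ∧ ⊤ = undefined
(((p → q) ∧ p) ∧ p) ∧ p = undefined ∧ ⊤ = undefined
p ∨ ((((p → q) ∧ p) ∧ p) ∧ p) = ⊤ ∨ undefined = undefined
(p ∨ ((((p → q) ∧ p) ∧ p) ∧ p)) → p = undefined → ⊤ = undefined
In Kleene's strong three-valued logic K3: p → q = ⊤ → undefined = undefined
(p → q) ∧ p = undefined ∧ ⊤ = undefined
((p → q) ∧ p) ∧ p = undefined ∧ ⊤ = undefined
(((p → q) ∧ p) ∧ p) ∧ p = undefined ∧ ⊤ = undefined
p ∨ ((((p → q) ∧ p) ∧ p) ∧ p) = ⊤ ∨ undefined = ⊤
(p ∨ ((((p → q) ∧ p) ∧ p) ∧ p)) → p = ⊤ → ⊤ = ⊤
They differ because Bochvar's internal three-valued logic and Kleene's strong three-valued logic K3 treat undefined differently under the binary connectives.

undefined; ⊤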